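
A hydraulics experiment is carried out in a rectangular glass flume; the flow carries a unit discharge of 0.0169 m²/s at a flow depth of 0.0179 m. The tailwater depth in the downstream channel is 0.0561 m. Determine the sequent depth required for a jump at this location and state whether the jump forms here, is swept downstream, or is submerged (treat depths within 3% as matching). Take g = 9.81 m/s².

y₂ = 0.0488 m; the jump is submerged

V₁ = q/y₁ = 0.0169/0.0179 = 0.944 m/s. Fr₁ = V₁/√(g·y₁) = 0.944/√(9.81×0.0179) = 2.25.
From the momentum equation for a rectangular channel, y₂/y₁ = ½[√(1 + 8Fr₁²) − 1] = ½[√41.61 − 1] = 2.73.
y₂ = 2.73 × 0.0179 = 0.0488 m.
Tailwater y_tw = 0.0561 m: y_tw > y₂, so the jump is submerged.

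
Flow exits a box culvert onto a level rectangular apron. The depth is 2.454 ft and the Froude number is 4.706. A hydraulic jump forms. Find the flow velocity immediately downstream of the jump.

V₂ = 6.776 ft/s

Fr₁ = 4.706 (given).
From the momentum equation for a rectangular channel, y₂/y₁ = ½[√(1 + 8Fr₁²) − 1] = ½[√178.17 − 1] = 6.174.
y₂ = 6.174 × 2.454 = 15.15 ft.
V₁ = Fr₁·√(g·y₁) = 4.706×√(32.2×2.454) = 41.83 ft/s; q = V₁·y₁ = 102.7 ft²/s.
V₂ = q/y₂ = 102.7/15.15 = 6.776 ft/s.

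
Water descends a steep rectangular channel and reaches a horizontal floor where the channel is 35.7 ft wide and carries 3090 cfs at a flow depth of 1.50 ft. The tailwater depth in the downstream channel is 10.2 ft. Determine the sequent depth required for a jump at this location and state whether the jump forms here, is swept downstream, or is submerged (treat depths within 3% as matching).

q = Q/b = 3090/35.7 = 86.6 ft²/s; V₁ = q/y₁ = 57.7 ft/s. Fr₁ = V₁/√(g·y₁) = 8.30.
Sequent-depth ratio: y₂/y₁ = ½[√(1 + 8Fr₁²) − 1] = ½[√552.5 − 1] = 11.3.
y₂ = 11.3 × 1.50 = 16.9 ft.
Tailwater y_tw = 10.2 ft: y_tw < y₂, so the jump is swept downstream.

y₂ = 16.9 ft; the jump is swept downstream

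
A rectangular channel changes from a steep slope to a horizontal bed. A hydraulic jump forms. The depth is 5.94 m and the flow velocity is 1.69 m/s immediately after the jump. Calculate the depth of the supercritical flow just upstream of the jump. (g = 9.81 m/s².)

y₁ = 0.534 m

Fr₂ = V₂/√(g·y₂) = 1.69/√(9.81×5.94) = 0.221.
Since the conjugate-depth ratio holds either way, y₁/y₂ = ½[√(1 + 8Fr₂²) − 1] = ½[√1.392 − 1] = 0.0899.
y₁ = 0.0899 × 5.94 = 0.534 m.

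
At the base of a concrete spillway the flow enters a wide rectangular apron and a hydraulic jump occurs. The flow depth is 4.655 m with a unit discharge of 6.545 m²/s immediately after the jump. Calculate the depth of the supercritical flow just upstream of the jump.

V₂ = q/y₂ = 6.545/4.655 = 1.406 m/s; Fr₂ = V₂/√(g·y₂) = 0.2081.
The Bélanger relation is symmetric: y₁/y₂ = ½[√(1 + 8Fr₂²) − 1] = ½[√1.3463 − 1] = 0.08016.
y₁ = 0.08016 × 4.655 = 0.3731 m.

y₁ = 0.3731 m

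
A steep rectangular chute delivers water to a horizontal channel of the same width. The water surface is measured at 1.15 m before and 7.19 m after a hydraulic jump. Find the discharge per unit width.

q = 18.4 m²/s

For a rectangular channel the momentum equation gives q² = ½·g·y₁·y₂·(y₁ + y₂) = ½×9.81×1.15×7.19×8.34 = 338.
q = √338 = 18.4 m²/s.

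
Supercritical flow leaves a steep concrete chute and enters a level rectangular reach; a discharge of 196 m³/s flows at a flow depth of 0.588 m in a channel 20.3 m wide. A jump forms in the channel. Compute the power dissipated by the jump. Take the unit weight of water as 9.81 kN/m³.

q = Q/b = 196/20.3 = 9.66 m²/s; V₁ = q/y₁ = 16.4 m/s. Fr₁ = V₁/√(g·y₁) = 6.84.
Conjugate-depth relation: y₂/y₁ = ½[√(1 + 8Fr₁²) − 1] = ½[√374.9 − 1] = 9.18.
y₂ = 9.18 × 0.588 = 5.40 m.
Head loss: ΔE = (y₂ − y₁)³/(4y₁y₂) = (5.40 − 0.588)³/(4×0.588×5.40) = 111/12.7 = 8.77 m.
P = γ·Q·ΔE = 9.81 × 196 × 8.77 = 16860 kW.

P = 16860 kW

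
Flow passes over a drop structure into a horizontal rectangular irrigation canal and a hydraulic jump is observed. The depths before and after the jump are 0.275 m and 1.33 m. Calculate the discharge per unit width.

For a rectangular channel the momentum equation gives q² = ½·g·y₁·y₂·(y₁ + y₂) = ½×9.81×0.275×1.33×1.60 = 2.88.
q = √2.88 = 1.70 m²/s.

q = 1.70 m²/s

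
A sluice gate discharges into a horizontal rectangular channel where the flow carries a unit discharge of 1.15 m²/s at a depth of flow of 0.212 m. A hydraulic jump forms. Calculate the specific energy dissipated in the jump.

V₁ = q/y₁ = 1.15/0.212 = 5.42 m/s. Fr₁ = V₁/√(g·y₁) = 5.42/√(9.81×0.212) = 3.76.
Conjugate-depth relation: y₂/y₁ = ½[√(1 + 8Fr₁²) − 1] = ½[√114.2 − 1] = 4.84.
y₂ = 4.84 × 0.212 = 1.03 m.
V₂ = q/y₂ = 1.15/1.03 = 1.12 m/s. E₁ = y₁ + V₁²/2g = 1.71 m; E₂ = y₂ + V₂²/2g = 1.09 m. ΔE = E₁ − E₂ = 0.621 m.

ΔE = 0.621 m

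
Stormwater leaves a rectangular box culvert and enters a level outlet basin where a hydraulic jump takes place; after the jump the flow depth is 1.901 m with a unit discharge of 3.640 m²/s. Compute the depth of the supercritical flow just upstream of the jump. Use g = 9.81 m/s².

y₁ = 0.5741 m

V₂ = q/y₂ = 3.640/1.901 = 1.915 m/s; Fr₂ = V₂/√(g·y₂) = 0.4434.
From the momentum equation (using Fr₂), y₁/y₂ = ½[√(1 + 8Fr₂²) − 1] = ½[√2.5728 − 1] = 0.3020.
y₁ = 0.3020 × 1.901 = 0.5741 m.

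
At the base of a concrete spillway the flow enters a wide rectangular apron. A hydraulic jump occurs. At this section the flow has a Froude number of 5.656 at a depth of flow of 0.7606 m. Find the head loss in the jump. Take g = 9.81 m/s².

ΔE = 6.996 m

Fr₁ = 5.656 (given).
Bélanger equation: y₂/y₁ = ½[√(1 + 8Fr₁²) − 1] = ½[√256.92 − 1] = 7.514.
y₂ = 7.514 × 0.7606 = 5.715 m.
Head loss: ΔE = (y₂ − y₁)³/(4y₁y₂) = (5.715 − 0.7606)³/(4×0.7606×5.715) = 121.6/17.39 = 6.996 m.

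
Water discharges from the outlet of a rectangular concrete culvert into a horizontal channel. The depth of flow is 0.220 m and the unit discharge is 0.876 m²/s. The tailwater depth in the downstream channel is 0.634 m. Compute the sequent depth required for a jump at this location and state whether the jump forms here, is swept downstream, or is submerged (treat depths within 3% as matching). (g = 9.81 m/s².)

y₂ = 0.740 m; the jump is swept downstream

V₁ = q/y₁ = 0.876/0.220 = 3.98 m/s. Fr₁ = V₁/√(g·y₁) = 3.98/√(9.81×0.220) = 2.71.
By Bélanger, y₂/y₁ = ½[√(1 + 8Fr₁²) − 1] = ½[√59.77 − 1] = 3.37.
y₂ = 3.37 × 0.220 = 0.740 m.
Tailwater y_tw = 0.634 m: y_tw < y₂, so the jump is swept downstream.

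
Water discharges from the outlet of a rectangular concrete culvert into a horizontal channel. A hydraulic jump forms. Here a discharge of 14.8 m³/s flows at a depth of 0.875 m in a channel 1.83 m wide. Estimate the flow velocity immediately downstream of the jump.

q = Q/b = 14.8/1.83 = 8.09 m²/s; V₁ = q/y₁ = 9.24 m/s. Fr₁ = V₁/√(g·y₁) = 3.15.
Sequent-depth ratio: y₂/y₁ = ½[√(1 + 8Fr₁²) − 1] = ½[√80.62 − 1] = 3.99.
y₂ = 3.99 × 0.875 = 3.49 m.
V₂ = q/y₂ = 8.09/3.49 = 2.32 m/s.

V₂ = 2.32 m/s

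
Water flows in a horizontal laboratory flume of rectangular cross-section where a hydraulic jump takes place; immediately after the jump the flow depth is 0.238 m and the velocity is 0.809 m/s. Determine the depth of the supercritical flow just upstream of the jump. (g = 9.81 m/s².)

Fr₂ = V₂/√(g·y₂) = 0.809/√(9.81×0.238) = 0.529.
Applying the sequent-depth relation in reverse, y₁/y₂ = ½[√(1 + 8Fr₂²) − 1] = ½[√3.243 − 1] = 0.400.
y₁ = 0.400 × 0.238 = 0.0953 m.

y₁ = 0.0953 m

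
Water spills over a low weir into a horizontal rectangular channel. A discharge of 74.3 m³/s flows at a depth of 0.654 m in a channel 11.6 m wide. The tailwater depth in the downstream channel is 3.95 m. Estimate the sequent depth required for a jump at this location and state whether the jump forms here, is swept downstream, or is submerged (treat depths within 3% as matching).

y₂ = 3.26 m; the jump is submerged

q = Q/b = 74.3/11.6 = 6.41 m²/s; V₁ = q/y₁ = 9.79 m/s. Fr₁ = V₁/√(g·y₁) = 3.87.
By Bélanger, y₂/y₁ = ½[√(1 + 8Fr₁²) − 1] = ½[√120.6 − 1] = 4.99.
y₂ = 4.99 × 0.654 = 3.26 m.
Tailwater y_tw = 3.95 m: y_tw > y₂, so the jump is submerged.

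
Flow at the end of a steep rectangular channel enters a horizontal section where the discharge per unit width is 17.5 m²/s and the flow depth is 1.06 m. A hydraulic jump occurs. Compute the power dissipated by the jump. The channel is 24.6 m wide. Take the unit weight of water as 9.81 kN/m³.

P = 31610 kW

V₁ = q/y₁ = 17.5/1.06 = 16.5 m/s. Fr₁ = V₁/√(g·y₁) = 16.5/√(9.81×1.06) = 5.12.
Bélanger equation: y₂/y₁ = ½[√(1 + 8Fr₁²) − 1] = ½[√210.7 − 1] = 6.76.
y₂ = 6.76 × 1.06 = 7.16 m.
Head loss: ΔE = (y₂ − y₁)³/(4y₁y₂) = (7.16 − 1.06)³/(4×1.06×7.16) = 227/30.4 = 7.48 m.
Q = q·b = 17.5 × 24.6 = 430 m³/s. P = γ·Q·ΔE = 9.81 × 430 × 7.48 = 31610 kW.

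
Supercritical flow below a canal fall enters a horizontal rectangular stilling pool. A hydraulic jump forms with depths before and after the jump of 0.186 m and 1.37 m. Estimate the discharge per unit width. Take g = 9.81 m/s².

q = 1.39 m²/s

For a rectangular channel the momentum equation gives q² = ½·g·y₁·y₂·(y₁ + y₂) = ½×9.81×0.186×1.37×1.56 = 1.94.
q = √1.94 = 1.39 m²/s.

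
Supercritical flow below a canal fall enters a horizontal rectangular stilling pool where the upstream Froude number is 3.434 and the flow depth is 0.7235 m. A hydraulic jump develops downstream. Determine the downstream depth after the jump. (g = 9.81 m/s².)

Fr₁ = 3.434 (given).
Bélanger equation: y₂/y₁ = ½[√(1 + 8Fr₁²) − 1] = ½[√95.339 − 1] = 4.382.
y₂ = 4.382 × 0.7235 = 3.170 m.

y₂ = 3.170 m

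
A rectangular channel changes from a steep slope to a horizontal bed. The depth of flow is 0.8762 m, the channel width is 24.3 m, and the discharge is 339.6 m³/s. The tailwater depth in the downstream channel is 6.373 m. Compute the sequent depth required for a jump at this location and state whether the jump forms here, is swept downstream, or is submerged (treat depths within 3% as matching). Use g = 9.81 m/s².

q = Q/b = 339.6/24.3 = 13.98 m²/s; V₁ = q/y₁ = 15.95 m/s. Fr₁ = V₁/√(g·y₁) = 5.440.
From the momentum equation for a rectangular channel, y₂/y₁ = ½[√(1 + 8Fr₁²) − 1] = ½[√237.77 − 1] = 7.210.
y₂ = 7.210 × 0.8762 = 6.317 m.
Tailwater y_tw = 6.373 m: y_tw ≈ y₂, so the jump forms here.

y₂ = 6.317 m; the jump forms here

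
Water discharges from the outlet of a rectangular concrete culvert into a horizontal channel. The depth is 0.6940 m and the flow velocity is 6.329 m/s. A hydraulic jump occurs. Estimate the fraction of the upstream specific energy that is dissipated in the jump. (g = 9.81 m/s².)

ΔE/E₁ = 0.163 (16.3%)

Fr₁ = V₁/√(g·y₁) = 6.329/√(9.81×0.6940) = 2.426.
Conjugate-depth relation: y₂/y₁ = ½[√(1 + 8Fr₁²) − 1] = ½[√48.069 − 1] = 2.967.
y₂ = 2.967 × 0.6940 = 2.059 m.
E₁ = y₁ + V₁²/2g = 2.736 m. ΔE = (y₂ − y₁)³/(4y₁y₂) = 0.4448 m. ΔE/E₁ = 0.4448/2.736 = 0.163.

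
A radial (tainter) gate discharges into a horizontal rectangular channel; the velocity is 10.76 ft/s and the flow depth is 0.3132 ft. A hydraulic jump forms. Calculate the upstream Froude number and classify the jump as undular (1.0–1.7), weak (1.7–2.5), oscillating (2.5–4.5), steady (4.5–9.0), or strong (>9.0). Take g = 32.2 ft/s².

Fr₁ = V₁/√(g·y₁) = 10.76/√(32.2×0.3132) = 3.388.
Fr₁ = 3.388 lies in the oscillating range.

Fr₁ = 3.388; oscillating jump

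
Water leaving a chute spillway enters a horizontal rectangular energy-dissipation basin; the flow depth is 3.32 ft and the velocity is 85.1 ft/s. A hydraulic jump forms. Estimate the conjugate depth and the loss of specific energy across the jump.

y₂ = 37.0 ft; ΔE = 77.8 ft

Fr₁ = V₁/√(g·y₁) = 85.1/√(32.2×3.32) = 8.23.
Conjugate-depth relation: y₂/y₁ = ½[√(1 + 8Fr₁²) − 1] = ½[√542.9 − 1] = 11.2.
y₂ = 11.2 × 3.32 = 37.0 ft.
Head loss: ΔE = (y₂ − y₁)³/(4y₁y₂) = (37.0 − 3.32)³/(4×3.32×37.0) = 38273/492 = 77.8 ft.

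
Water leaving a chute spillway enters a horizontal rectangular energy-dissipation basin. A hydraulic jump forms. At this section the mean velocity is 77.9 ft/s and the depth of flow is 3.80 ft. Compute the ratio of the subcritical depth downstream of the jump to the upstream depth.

y₂/y₁ = 9.47

Fr₁ = V₁/√(g·y₁) = 77.9/√(32.2×3.80) = 7.04.
By Bélanger, y₂/y₁ = ½[√(1 + 8Fr₁²) − 1] = ½[√397.8 − 1] = 9.47.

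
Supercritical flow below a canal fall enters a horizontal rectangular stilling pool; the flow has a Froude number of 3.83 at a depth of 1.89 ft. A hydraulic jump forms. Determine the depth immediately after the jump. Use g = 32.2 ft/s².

y₂ = 9.34 ft

Fr₁ = 3.83 (given).
By Bélanger, y₂/y₁ = ½[√(1 + 8Fr₁²) − 1] = ½[√118.4 − 1] = 4.94.
y₂ = 4.94 × 1.89 = 9.34 ft.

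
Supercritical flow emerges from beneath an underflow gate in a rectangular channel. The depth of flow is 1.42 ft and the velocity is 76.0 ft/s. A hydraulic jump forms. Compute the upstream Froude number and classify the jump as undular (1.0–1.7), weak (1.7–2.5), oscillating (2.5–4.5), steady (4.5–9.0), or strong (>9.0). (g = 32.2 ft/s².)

Fr₁ = V₁/√(g·y₁) = 76.0/√(32.2×1.42) = 11.2.
Fr₁ = 11.2 lies in the strong range.

Fr₁ = 11.2; strong jump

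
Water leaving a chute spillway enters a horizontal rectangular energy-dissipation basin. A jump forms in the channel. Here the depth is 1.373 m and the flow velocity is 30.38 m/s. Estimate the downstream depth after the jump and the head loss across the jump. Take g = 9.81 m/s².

Fr₁ = V₁/√(g·y₁) = 30.38/√(9.81×1.373) = 8.278.
Conjugate-depth relation: y₂/y₁ = ½[√(1 + 8Fr₁²) − 1] = ½[√549.18 − 1] = 11.22.
y₂ = 11.22 × 1.373 = 15.40 m.
Head loss: ΔE = (y₂ − y₁)³/(4y₁y₂) = (15.40 − 1.373)³/(4×1.373×15.40) = 2761/84.58 = 32.64 m.

y₂ = 15.40 m; ΔE = 32.64 m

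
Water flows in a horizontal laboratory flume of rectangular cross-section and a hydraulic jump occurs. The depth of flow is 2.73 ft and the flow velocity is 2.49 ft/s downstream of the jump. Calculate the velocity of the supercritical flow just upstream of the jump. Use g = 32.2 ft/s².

V₁ = 19.9 ft/s

Fr₂ = V₂/√(g·y₂) = 2.49/√(32.2×2.73) = 0.266.
Applying the sequent-depth relation in reverse, y₁/y₂ = ½[√(1 + 8Fr₂²) − 1] = ½[√1.564 − 1] = 0.125.
y₁ = 0.125 × 2.73 = 0.342 ft.
V₁ = q/y₁ = 6.80/0.342 = 19.9 ft/s.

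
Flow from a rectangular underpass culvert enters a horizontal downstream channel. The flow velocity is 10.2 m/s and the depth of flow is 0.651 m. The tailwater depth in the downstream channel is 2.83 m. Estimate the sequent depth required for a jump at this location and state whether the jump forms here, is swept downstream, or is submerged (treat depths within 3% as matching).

y₂ = 3.40 m; the jump is swept downstream

Fr₁ = V₁/√(g·y₁) = 10.2/√(9.81×0.651) = 4.04.
Conjugate-depth relation: y₂/y₁ = ½[√(1 + 8Fr₁²) − 1] = ½[√131.3 − 1] = 5.23.
y₂ = 5.23 × 0.651 = 3.40 m.
Tailwater y_tw = 2.83 m: y_tw < y₂, so the jump is swept downstream.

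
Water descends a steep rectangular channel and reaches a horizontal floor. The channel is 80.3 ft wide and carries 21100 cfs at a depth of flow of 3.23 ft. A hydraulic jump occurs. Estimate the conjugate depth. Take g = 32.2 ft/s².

y₂ = 34.9 ft

q = Q/b = 21100/80.3 = 263 ft²/s; V₁ = q/y₁ = 81.4 ft/s. Fr₁ = V₁/√(g·y₁) = 7.98.
From the momentum equation for a rectangular channel, y₂/y₁ = ½[√(1 + 8Fr₁²) − 1] = ½[√510.0 − 1] = 10.8.
y₂ = 10.8 × 3.23 = 34.9 ft.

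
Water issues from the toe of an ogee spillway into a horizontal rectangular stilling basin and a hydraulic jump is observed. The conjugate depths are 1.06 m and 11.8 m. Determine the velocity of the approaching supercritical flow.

For a rectangular channel the momentum equation gives q² = ½·g·y₁·y₂·(y₁ + y₂) = ½×9.81×1.06×11.8×12.9 = 789.
q = √789 = 28.1 m²/s.
V₁ = q/y₁ = 28.1/1.06 = 26.5 m/s.

V₁ = 26.5 m/s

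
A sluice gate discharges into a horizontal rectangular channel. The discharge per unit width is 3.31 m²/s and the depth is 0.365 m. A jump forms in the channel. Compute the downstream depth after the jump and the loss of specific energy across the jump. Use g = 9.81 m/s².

y₂ = 2.30 m; ΔE = 2.15 m

V₁ = q/y₁ = 3.31/0.365 = 9.07 m/s. Fr₁ = V₁/√(g·y₁) = 9.07/√(9.81×0.365) = 4.79.
Conjugate-depth relation: y₂/y₁ = ½[√(1 + 8Fr₁²) − 1] = ½[√184.7 − 1] = 6.30.
y₂ = 6.30 × 0.365 = 2.30 m.
V₂ = q/y₂ = 3.31/2.30 = 1.44 m/s. E₁ = y₁ + V₁²/2g = 4.56 m; E₂ = y₂ + V₂²/2g = 2.40 m. ΔE = E₁ − E₂ = 2.15 m.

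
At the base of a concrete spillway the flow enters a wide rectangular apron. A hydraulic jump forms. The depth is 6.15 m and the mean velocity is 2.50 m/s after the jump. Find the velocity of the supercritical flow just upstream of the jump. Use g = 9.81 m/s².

Fr₂ = V₂/√(g·y₂) = 2.50/√(9.81×6.15) = 0.322.
Applying the sequent-depth relation in reverse, y₁/y₂ = ½[√(1 + 8Fr₂²) − 1] = ½[√1.829 − 1] = 0.176.
y₁ = 0.176 × 6.15 = 1.08 m.
V₁ = q/y₁ = 15.4/1.08 = 14.2 m/s.

V₁ = 14.2 m/s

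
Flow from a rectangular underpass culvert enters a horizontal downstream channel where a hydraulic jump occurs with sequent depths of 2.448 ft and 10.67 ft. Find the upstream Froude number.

Fr₁ = 3.417

For a rectangular channel the momentum equation gives q² = ½·g·y₁·y₂·(y₁ + y₂) = ½×32.2×2.448×10.67×13.12 = 5517.
q = √5517 = 74.27 ft²/s.
V₁ = q/y₁ = 30.34 ft/s; Fr₁ = V₁/√(g·y₁) = 3.417.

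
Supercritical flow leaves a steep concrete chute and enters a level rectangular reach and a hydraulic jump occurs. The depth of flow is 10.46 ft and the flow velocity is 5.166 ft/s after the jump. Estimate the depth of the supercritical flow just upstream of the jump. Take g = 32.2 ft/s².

y₁ = 1.455 ft

Fr₂ = V₂/√(g·y₂) = 5.166/√(32.2×10.46) = 0.2815.
Applying the sequent-depth relation in reverse, y₁/y₂ = ½[√(1 + 8Fr₂²) − 1] = ½[√1.6339 − 1] = 0.1391.
y₁ = 0.1391 × 10.46 = 1.455 ft.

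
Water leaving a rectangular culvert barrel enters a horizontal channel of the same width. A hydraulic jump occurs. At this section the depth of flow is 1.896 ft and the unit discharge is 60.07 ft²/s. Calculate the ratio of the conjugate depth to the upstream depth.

y₂/y₁ = 5.256

V₁ = q/y₁ = 60.07/1.896 = 31.68 ft/s. Fr₁ = V₁/√(g·y₁) = 31.68/√(32.2×1.896) = 4.055.
By Bélanger, y₂/y₁ = ½[√(1 + 8Fr₁²) − 1] = ½[√132.53 − 1] = 5.256.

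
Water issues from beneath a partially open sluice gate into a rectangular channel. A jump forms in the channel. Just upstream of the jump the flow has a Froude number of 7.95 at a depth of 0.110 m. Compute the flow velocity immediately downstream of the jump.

V₂ = 0.768 m/s

Fr₁ = 7.95 (given).
Conjugate-depth relation: y₂/y₁ = ½[√(1 + 8Fr₁²) − 1] = ½[√506.6 − 1] = 10.8.
y₂ = 10.8 × 0.110 = 1.18 m.
V₁ = Fr₁·√(g·y₁) = 7.95×√(9.81×0.110) = 8.26 m/s; q = V₁·y₁ = 0.908 m²/s.
V₂ = q/y₂ = 0.908/1.18 = 0.768 m/s.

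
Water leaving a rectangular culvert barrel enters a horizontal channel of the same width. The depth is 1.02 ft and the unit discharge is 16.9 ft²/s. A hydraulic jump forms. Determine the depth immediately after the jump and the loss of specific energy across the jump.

V₁ = q/y₁ = 16.9/1.02 = 16.6 ft/s. Fr₁ = V₁/√(g·y₁) = 16.6/√(32.2×1.02) = 2.89.
Conjugate-depth relation: y₂/y₁ = ½[√(1 + 8Fr₁²) − 1] = ½[√67.87 − 1] = 3.62.
y₂ = 3.62 × 1.02 = 3.69 ft.
Head loss: ΔE = (y₂ − y₁)³/(4y₁y₂) = (3.69 − 1.02)³/(4×1.02×3.69) = 19.1/15.1 = 1.27 ft.

y₂ = 3.69 ft; ΔE = 1.27 ft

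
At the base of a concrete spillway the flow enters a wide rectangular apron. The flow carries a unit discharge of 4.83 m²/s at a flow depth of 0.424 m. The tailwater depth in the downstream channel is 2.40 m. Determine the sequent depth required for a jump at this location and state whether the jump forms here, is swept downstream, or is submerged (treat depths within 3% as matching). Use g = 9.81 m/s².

V₁ = q/y₁ = 4.83/0.424 = 11.4 m/s. Fr₁ = V₁/√(g·y₁) = 11.4/√(9.81×0.424) = 5.59.
Sequent-depth ratio: y₂/y₁ = ½[√(1 + 8Fr₁²) − 1] = ½[√250.6 − 1] = 7.41.
y₂ = 7.41 × 0.424 = 3.14 m.
Tailwater y_tw = 2.40 m: y_tw < y₂, so the jump is swept downstream.

y₂ = 3.14 m; the jump is swept downstream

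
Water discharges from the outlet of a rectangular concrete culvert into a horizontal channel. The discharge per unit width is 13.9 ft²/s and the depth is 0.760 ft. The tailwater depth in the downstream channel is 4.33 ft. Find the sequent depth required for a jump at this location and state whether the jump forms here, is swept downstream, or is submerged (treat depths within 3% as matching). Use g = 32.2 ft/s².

V₁ = q/y₁ = 13.9/0.760 = 18.3 ft/s. Fr₁ = V₁/√(g·y₁) = 18.3/√(32.2×0.760) = 3.70.
Bélanger equation: y₂/y₁ = ½[√(1 + 8Fr₁²) − 1] = ½[√110.4 − 1] = 4.75.
y₂ = 4.75 × 0.760 = 3.61 ft.
Tailwater y_tw = 4.33 ft: y_tw > y₂, so the jump is submerged.

y₂ = 3.61 ft; the jump is submerged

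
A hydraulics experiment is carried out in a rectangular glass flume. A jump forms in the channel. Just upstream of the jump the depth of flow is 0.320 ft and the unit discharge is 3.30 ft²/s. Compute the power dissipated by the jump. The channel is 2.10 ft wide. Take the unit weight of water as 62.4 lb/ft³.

P = 0.447 hp

V₁ = q/y₁ = 3.30/0.320 = 10.3 ft/s. Fr₁ = V₁/√(g·y₁) = 10.3/√(32.2×0.320) = 3.21.
Conjugate-depth relation: y₂/y₁ = ½[√(1 + 8Fr₁²) − 1] = ½[√83.57 − 1] = 4.07.
y₂ = 4.07 × 0.320 = 1.30 ft.
V₂ = q/y₂ = 3.30/1.30 = 2.53 ft/s. E₁ = y₁ + V₁²/2g = 1.97 ft; E₂ = y₂ + V₂²/2g = 1.40 ft. ΔE = E₁ − E₂ = 0.569 ft.
Q = q·b = 3.30 × 2.10 = 6.93 cfs. P = γ·Q·ΔE/550 = 62.4 × 6.93 × 0.569 / 550 = 0.447 hp.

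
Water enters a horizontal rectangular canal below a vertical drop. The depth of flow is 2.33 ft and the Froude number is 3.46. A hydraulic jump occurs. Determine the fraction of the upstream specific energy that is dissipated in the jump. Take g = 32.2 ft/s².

ΔE/E₁ = 0.324 (32.4%)

Fr₁ = 3.46 (given).
From the momentum equation for a rectangular channel, y₂/y₁ = ½[√(1 + 8Fr₁²) − 1] = ½[√96.77 − 1] = 4.42.
y₂ = 4.42 × 2.33 = 10.3 ft.
E₁ = y₁(1 + Fr₁²/2) = 2.33×(1 + 3.46²/2) = 16.3 ft. ΔE = (y₂ − y₁)³/(4y₁y₂) = 5.27 ft. ΔE/E₁ = 5.27/16.3 = 0.324.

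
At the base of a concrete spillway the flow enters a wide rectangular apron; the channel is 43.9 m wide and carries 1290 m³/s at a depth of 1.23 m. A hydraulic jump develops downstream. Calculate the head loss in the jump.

ΔE = 18.6 m

q = Q/b = 1290/43.9 = 29.4 m²/s; V₁ = q/y₁ = 23.9 m/s. Fr₁ = V₁/√(g·y₁) = 6.88.
Sequent-depth ratio: y₂/y₁ = ½[√(1 + 8Fr₁²) − 1] = ½[√379.4 − 1] = 9.24.
y₂ = 9.24 × 1.23 = 11.4 m.
V₂ = q/y₂ = 29.4/11.4 = 2.59 m/s. E₁ = y₁ + V₁²/2g = 30.3 m; E₂ = y₂ + V₂²/2g = 11.7 m. ΔE = E₁ − E₂ = 18.6 m.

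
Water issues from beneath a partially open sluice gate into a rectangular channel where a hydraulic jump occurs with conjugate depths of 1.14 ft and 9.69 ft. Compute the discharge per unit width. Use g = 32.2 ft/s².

q = 43.9 ft²/s

For a rectangular channel the momentum equation gives q² = ½·g·y₁·y₂·(y₁ + y₂) = ½×32.2×1.14×9.69×10.8 = 1926.
q = √1926 = 43.9 ft²/s.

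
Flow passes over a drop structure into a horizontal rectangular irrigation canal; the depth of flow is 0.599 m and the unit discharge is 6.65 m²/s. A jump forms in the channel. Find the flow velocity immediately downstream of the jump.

V₂ = 1.85 m/s

V₁ = q/y₁ = 6.65/0.599 = 11.1 m/s. Fr₁ = V₁/√(g·y₁) = 11.1/√(9.81×0.599) = 4.58.
From the momentum equation for a rectangular channel, y₂/y₁ = ½[√(1 + 8Fr₁²) − 1] = ½[√168.8 − 1] = 6.00.
y₂ = 6.00 × 0.599 = 3.59 m.
V₂ = q/y₂ = 6.65/3.59 = 1.85 m/s.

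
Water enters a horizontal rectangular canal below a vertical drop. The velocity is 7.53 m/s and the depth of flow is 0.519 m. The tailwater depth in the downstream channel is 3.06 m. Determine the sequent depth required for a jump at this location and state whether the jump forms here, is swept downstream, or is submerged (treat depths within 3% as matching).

y₂ = 2.20 m; the jump is submerged

Fr₁ = V₁/√(g·y₁) = 7.53/√(9.81×0.519) = 3.34.
Conjugate-depth relation: y₂/y₁ = ½[√(1 + 8Fr₁²) − 1] = ½[√90.09 − 1] = 4.25.
y₂ = 4.25 × 0.519 = 2.20 m.
Tailwater y_tw = 3.06 m: y_tw > y₂, so the jump is submerged.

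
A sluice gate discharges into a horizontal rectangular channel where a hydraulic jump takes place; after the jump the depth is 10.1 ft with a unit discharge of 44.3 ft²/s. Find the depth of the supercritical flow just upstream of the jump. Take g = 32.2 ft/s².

y₁ = 1.08 ft

V₂ = q/y₂ = 44.3/10.1 = 4.39 ft/s; Fr₂ = V₂/√(g·y₂) = 0.243.
From the momentum equation (using Fr₂), y₁/y₂ = ½[√(1 + 8Fr₂²) − 1] = ½[√1.473 − 1] = 0.107.
y₁ = 0.107 × 10.1 = 1.08 ft.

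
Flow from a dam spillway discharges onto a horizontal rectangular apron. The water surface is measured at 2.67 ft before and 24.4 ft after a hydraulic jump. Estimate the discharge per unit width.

For a rectangular channel the momentum equation gives q² = ½·g·y₁·y₂·(y₁ + y₂) = ½×32.2×2.67×24.4×27.1 = 28393.
q = √28393 = 169 ft²/s.

q = 169 ft²/s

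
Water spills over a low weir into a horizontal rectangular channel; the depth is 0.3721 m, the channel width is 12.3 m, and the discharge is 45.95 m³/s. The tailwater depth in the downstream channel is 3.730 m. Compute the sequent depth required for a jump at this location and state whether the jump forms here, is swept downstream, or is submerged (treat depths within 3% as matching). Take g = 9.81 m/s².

q = Q/b = 45.95/12.3 = 3.736 m²/s; V₁ = q/y₁ = 10.04 m/s. Fr₁ = V₁/√(g·y₁) = 5.255.
Bélanger equation: y₂/y₁ = ½[√(1 + 8Fr₁²) − 1] = ½[√221.90 − 1] = 6.948.
y₂ = 6.948 × 0.3721 = 2.585 m.
Tailwater y_tw = 3.730 m: y_tw > y₂, so the jump is submerged.

y₂ = 2.585 m; the jump is submerged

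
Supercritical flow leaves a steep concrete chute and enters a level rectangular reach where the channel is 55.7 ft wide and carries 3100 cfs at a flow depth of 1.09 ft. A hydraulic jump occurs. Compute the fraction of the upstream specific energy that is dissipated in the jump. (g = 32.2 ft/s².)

q = Q/b = 3100/55.7 = 55.7 ft²/s; V₁ = q/y₁ = 51.1 ft/s. Fr₁ = V₁/√(g·y₁) = 8.62.
From the momentum equation for a rectangular channel, y₂/y₁ = ½[√(1 + 8Fr₁²) − 1] = ½[√595.2 − 1] = 11.7.
y₂ = 11.7 × 1.09 = 12.8 ft.
E₁ = y₁ + V₁²/2g = 41.6 ft. ΔE = (y₂ − y₁)³/(4y₁y₂) = 28.5 ft. ΔE/E₁ = 28.5/41.6 = 0.686.

ΔE/E₁ = 0.686 (68.6%)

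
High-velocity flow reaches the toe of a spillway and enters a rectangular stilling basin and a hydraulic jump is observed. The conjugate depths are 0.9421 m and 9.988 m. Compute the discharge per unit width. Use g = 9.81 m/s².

For a rectangular channel the momentum equation gives q² = ½·g·y₁·y₂·(y₁ + y₂) = ½×9.81×0.9421×9.988×10.93 = 504.5.
q = √504.5 = 22.46 m²/s.

q = 22.46 m²/s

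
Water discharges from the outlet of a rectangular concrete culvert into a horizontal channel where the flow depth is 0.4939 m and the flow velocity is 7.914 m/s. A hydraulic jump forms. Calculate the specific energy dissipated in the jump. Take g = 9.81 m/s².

Fr₁ = V₁/√(g·y₁) = 7.914/√(9.81×0.4939) = 3.595.
Conjugate-depth relation: y₂/y₁ = ½[√(1 + 8Fr₁²) − 1] = ½[√104.41 − 1] = 4.609.
y₂ = 4.609 × 0.4939 = 2.276 m.
Head loss: ΔE = (y₂ − y₁)³/(4y₁y₂) = (2.276 − 0.4939)³/(4×0.4939×2.276) = 5.664/4.497 = 1.259 m.

ΔE = 1.259 m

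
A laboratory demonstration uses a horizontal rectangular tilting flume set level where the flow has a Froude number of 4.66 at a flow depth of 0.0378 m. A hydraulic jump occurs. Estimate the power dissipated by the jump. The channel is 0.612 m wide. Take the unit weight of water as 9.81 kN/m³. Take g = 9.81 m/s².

P = 0.133 kW

Fr₁ = 4.66 (given).
From the momentum equation for a rectangular channel, y₂/y₁ = ½[√(1 + 8Fr₁²) − 1] = ½[√174.7 − 1] = 6.11.
y₂ = 6.11 × 0.0378 = 0.231 m.
Head loss: ΔE = (y₂ − y₁)³/(4y₁y₂) = (0.231 − 0.0378)³/(4×0.0378×0.231) = 0.00720/0.0349 = 0.206 m.
V₁ = Fr₁·√(g·y₁) = 4.66×√(9.81×0.0378) = 2.84 m/s; q = V₁·y₁ = 0.107 m²/s. Q = q·b = 0.107 × 0.612 = 0.0656 m³/s. P = γ·Q·ΔE = 9.81 × 0.0656 × 0.206 = 0.133 kW.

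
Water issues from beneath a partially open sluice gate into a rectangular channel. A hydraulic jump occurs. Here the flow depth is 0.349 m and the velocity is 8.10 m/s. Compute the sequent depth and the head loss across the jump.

Fr₁ = V₁/√(g·y₁) = 8.10/√(9.81×0.349) = 4.38.
From the momentum equation for a rectangular channel, y₂/y₁ = ½[√(1 + 8Fr₁²) − 1] = ½[√154.3 − 1] = 5.71.
y₂ = 5.71 × 0.349 = 1.99 m.
Head loss: ΔE = (y₂ − y₁)³/(4y₁y₂) = (1.99 − 0.349)³/(4×0.349×1.99) = 4.44/2.78 = 1.60 m.

y₂ = 1.99 m; ΔE = 1.60 m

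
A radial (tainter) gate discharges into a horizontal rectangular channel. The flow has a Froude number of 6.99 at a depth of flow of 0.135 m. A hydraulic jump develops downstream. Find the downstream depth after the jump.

y₂ = 1.27 m

Fr₁ = 6.99 (given).
Conjugate-depth relation: y₂/y₁ = ½[√(1 + 8Fr₁²) − 1] = ½[√391.9 − 1] = 9.40.
y₂ = 9.40 × 0.135 = 1.27 m.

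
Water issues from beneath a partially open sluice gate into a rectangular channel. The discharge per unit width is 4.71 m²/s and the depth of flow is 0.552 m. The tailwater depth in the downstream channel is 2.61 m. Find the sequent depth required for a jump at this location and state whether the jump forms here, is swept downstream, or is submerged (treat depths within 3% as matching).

y₂ = 2.60 m; the jump forms here

V₁ = q/y₁ = 4.71/0.552 = 8.53 m/s. Fr₁ = V₁/√(g·y₁) = 8.53/√(9.81×0.552) = 3.67.
By Bélanger, y₂/y₁ = ½[√(1 + 8Fr₁²) − 1] = ½[√108.6 − 1] = 4.71.
y₂ = 4.71 × 0.552 = 2.60 m.
Tailwater y_tw = 2.61 m: y_tw ≈ y₂, so the jump forms here.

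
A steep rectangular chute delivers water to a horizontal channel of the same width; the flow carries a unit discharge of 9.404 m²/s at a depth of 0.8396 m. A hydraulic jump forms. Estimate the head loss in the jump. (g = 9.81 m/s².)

V₁ = q/y₁ = 9.404/0.8396 = 11.20 m/s. Fr₁ = V₁/√(g·y₁) = 11.20/√(9.81×0.8396) = 3.903.
Bélanger equation: y₂/y₁ = ½[√(1 + 8Fr₁²) − 1] = ½[√122.85 − 1] = 5.042.
y₂ = 5.042 × 0.8396 = 4.233 m.
V₂ = q/y₂ = 9.404/4.233 = 2.221 m/s. E₁ = y₁ + V₁²/2g = 7.234 m; E₂ = y₂ + V₂²/2g = 4.485 m. ΔE = E₁ − E₂ = 2.749 m.

ΔE = 2.749 m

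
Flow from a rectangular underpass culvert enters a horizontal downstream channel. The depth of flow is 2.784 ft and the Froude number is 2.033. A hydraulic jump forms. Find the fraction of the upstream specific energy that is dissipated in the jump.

Fr₁ = 2.033 (given).
Conjugate-depth relation: y₂/y₁ = ½[√(1 + 8Fr₁²) − 1] = ½[√34.065 − 1] = 2.418.
y₂ = 2.418 × 2.784 = 6.732 ft.
E₁ = y₁(1 + Fr₁²/2) = 2.784×(1 + 2.033²/2) = 8.537 ft. ΔE = (y₂ − y₁)³/(4y₁y₂) = 0.8210 ft. ΔE/E₁ = 0.8210/8.537 = 0.0962.

ΔE/E₁ = 0.0962 (9.62%)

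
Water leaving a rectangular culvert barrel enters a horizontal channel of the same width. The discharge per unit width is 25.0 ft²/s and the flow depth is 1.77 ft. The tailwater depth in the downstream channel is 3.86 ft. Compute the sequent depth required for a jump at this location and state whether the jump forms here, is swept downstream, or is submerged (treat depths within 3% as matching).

V₁ = q/y₁ = 25.0/1.77 = 14.1 ft/s. Fr₁ = V₁/√(g·y₁) = 14.1/√(32.2×1.77) = 1.87.
Sequent-depth ratio: y₂/y₁ = ½[√(1 + 8Fr₁²) − 1] = ½[√29.00 − 1] = 2.19.
y₂ = 2.19 × 1.77 = 3.88 ft.
Tailwater y_tw = 3.86 ft: y_tw ≈ y₂, so the jump forms here.

y₂ = 3.88 ft; the jump forms here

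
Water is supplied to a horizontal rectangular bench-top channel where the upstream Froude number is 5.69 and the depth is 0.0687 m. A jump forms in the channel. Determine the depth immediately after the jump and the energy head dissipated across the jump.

Fr₁ = 5.69 (given).
Sequent-depth ratio: y₂/y₁ = ½[√(1 + 8Fr₁²) − 1] = ½[√260.0 − 1] = 7.56.
y₂ = 7.56 × 0.0687 = 0.520 m.
Head loss: ΔE = (y₂ − y₁)³/(4y₁y₂) = (0.520 − 0.0687)³/(4×0.0687×0.520) = 0.0916/0.143 = 0.642 m.

y₂ = 0.520 m; ΔE = 0.642 m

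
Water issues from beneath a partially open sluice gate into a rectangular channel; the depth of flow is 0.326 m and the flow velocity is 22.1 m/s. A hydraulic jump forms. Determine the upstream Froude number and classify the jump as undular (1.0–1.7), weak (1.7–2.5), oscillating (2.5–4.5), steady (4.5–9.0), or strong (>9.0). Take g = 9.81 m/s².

Fr₁ = V₁/√(g·y₁) = 22.1/√(9.81×0.326) = 12.4.
Fr₁ = 12.4 lies in the strong range.

Fr₁ = 12.4; strong jump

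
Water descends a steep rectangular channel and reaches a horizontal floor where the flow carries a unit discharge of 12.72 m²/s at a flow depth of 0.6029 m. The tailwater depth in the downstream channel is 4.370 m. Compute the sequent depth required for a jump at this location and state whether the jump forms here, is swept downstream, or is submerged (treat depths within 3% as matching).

V₁ = q/y₁ = 12.72/0.6029 = 21.10 m/s. Fr₁ = V₁/√(g·y₁) = 21.10/√(9.81×0.6029) = 8.675.
Bélanger equation: y₂/y₁ = ½[√(1 + 8Fr₁²) − 1] = ½[√603.09 − 1] = 11.78.
y₂ = 11.78 × 0.6029 = 7.102 m.
Tailwater y_tw = 4.370 m: y_tw < y₂, so the jump is swept downstream.

y₂ = 7.102 m; the jump is swept downstream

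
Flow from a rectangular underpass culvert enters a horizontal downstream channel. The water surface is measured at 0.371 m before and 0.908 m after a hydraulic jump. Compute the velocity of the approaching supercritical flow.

V₁ = 3.92 m/s

For a rectangular channel the momentum equation gives q² = ½·g·y₁·y₂·(y₁ + y₂) = ½×9.81×0.371×0.908×1.28 = 2.11.
q = √2.11 = 1.45 m²/s.
V₁ = q/y₁ = 1.45/0.371 = 3.92 m/s.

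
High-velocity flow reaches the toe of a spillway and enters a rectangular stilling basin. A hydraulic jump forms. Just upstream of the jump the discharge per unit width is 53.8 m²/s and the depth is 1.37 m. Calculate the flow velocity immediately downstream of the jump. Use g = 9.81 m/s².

V₂ = 2.68 m/s

V₁ = q/y₁ = 53.8/1.37 = 39.3 m/s. Fr₁ = V₁/√(g·y₁) = 39.3/√(9.81×1.37) = 10.7.
Bélanger equation: y₂/y₁ = ½[√(1 + 8Fr₁²) − 1] = ½[√919.0 − 1] = 14.7.
y₂ = 14.7 × 1.37 = 20.1 m.
V₂ = q/y₂ = 53.8/20.1 = 2.68 m/s.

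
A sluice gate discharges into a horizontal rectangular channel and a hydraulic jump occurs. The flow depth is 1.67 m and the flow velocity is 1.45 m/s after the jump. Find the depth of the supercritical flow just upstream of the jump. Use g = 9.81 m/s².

Fr₂ = V₂/√(g·y₂) = 1.45/√(9.81×1.67) = 0.358.
The Bélanger relation is symmetric: y₁/y₂ = ½[√(1 + 8Fr₂²) − 1] = ½[√2.027 − 1] = 0.212.
y₁ = 0.212 × 1.67 = 0.354 m.

y₁ = 0.354 m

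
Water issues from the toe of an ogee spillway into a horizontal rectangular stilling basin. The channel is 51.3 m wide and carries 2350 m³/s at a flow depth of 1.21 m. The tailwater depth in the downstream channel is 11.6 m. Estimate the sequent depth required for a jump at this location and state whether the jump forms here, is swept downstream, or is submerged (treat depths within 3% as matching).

y₂ = 18.2 m; the jump is swept downstream

q = Q/b = 2350/51.3 = 45.8 m²/s; V₁ = q/y₁ = 37.9 m/s. Fr₁ = V₁/√(g·y₁) = 11.0.
Conjugate-depth relation: y₂/y₁ = ½[√(1 + 8Fr₁²) − 1] = ½[√967.0 − 1] = 15.0.
y₂ = 15.0 × 1.21 = 18.2 m.
Tailwater y_tw = 11.6 m: y_tw < y₂, so the jump is swept downstream.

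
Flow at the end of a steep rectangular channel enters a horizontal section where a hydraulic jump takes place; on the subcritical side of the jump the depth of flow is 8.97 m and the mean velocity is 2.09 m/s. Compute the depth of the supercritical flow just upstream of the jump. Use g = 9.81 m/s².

Fr₂ = V₂/√(g·y₂) = 2.09/√(9.81×8.97) = 0.223.
From the momentum equation (using Fr₂), y₁/y₂ = ½[√(1 + 8Fr₂²) − 1] = ½[√1.397 − 1] = 0.0910.
y₁ = 0.0910 × 8.97 = 0.816 m.

y₁ = 0.816 m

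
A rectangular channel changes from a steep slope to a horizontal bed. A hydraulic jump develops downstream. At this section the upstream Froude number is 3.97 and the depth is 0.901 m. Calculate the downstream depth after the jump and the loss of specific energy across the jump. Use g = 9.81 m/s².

y₂ = 4.63 m; ΔE = 3.10 m

Fr₁ = 3.97 (given).
Sequent-depth ratio: y₂/y₁ = ½[√(1 + 8Fr₁²) − 1] = ½[√127.1 − 1] = 5.14.
y₂ = 5.14 × 0.901 = 4.63 m.
V₁ = Fr₁·√(g·y₁) = 3.97×√(9.81×0.901) = 11.8 m/s; q = V₁·y₁ = 10.6 m²/s. V₂ = q/y₂ = 10.6/4.63 = 2.30 m/s. E₁ = y₁ + V₁²/2g = 8.00 m; E₂ = y₂ + V₂²/2g = 4.90 m. ΔE = E₁ − E₂ = 3.10 m.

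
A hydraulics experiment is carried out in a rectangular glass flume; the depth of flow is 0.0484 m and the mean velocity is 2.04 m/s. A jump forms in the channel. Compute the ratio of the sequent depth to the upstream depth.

y₂/y₁ = 3.72

Fr₁ = V₁/√(g·y₁) = 2.04/√(9.81×0.0484) = 2.96.
Conjugate-depth relation: y₂/y₁ = ½[√(1 + 8Fr₁²) − 1] = ½[√71.12 − 1] = 3.72.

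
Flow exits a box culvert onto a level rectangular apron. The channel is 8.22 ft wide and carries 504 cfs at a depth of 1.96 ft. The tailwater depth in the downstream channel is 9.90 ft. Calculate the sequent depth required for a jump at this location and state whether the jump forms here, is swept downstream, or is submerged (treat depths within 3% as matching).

y₂ = 9.98 ft; the jump forms here

q = Q/b = 504/8.22 = 61.3 ft²/s; V₁ = q/y₁ = 31.3 ft/s. Fr₁ = V₁/√(g·y₁) = 3.94.
Sequent-depth ratio: y₂/y₁ = ½[√(1 + 8Fr₁²) − 1] = ½[√125.0 − 1] = 5.09.
y₂ = 5.09 × 1.96 = 9.98 ft.
Tailwater y_tw = 9.90 ft: y_tw ≈ y₂, so the jump forms here.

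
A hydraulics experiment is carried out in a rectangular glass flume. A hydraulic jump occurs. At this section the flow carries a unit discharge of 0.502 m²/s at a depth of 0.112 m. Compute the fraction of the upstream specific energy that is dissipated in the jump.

ΔE/E₁ = 0.422 (42.2%)

V₁ = q/y₁ = 0.502/0.112 = 4.48 m/s. Fr₁ = V₁/√(g·y₁) = 4.48/√(9.81×0.112) = 4.28.
Bélanger equation: y₂/y₁ = ½[√(1 + 8Fr₁²) − 1] = ½[√147.3 − 1] = 5.57.
y₂ = 5.57 × 0.112 = 0.624 m.
E₁ = y₁ + V₁²/2g = 1.14 m. ΔE = (y₂ − y₁)³/(4y₁y₂) = 0.479 m. ΔE/E₁ = 0.479/1.14 = 0.422.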